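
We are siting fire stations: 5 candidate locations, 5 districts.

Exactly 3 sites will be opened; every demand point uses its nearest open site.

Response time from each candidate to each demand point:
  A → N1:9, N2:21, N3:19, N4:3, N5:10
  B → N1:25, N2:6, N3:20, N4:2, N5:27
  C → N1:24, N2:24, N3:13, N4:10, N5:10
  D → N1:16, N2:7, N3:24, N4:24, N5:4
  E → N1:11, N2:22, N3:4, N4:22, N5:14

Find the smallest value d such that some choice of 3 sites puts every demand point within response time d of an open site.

9

Open {A, D, E}.
  Farthest demand point is N1 at response time 9 (to A); all others are ≤ 9.
With {A, B, E} the worst case is 10.
With {B, C, E} the worst case is 11.
No size-3 selection achieves below 9.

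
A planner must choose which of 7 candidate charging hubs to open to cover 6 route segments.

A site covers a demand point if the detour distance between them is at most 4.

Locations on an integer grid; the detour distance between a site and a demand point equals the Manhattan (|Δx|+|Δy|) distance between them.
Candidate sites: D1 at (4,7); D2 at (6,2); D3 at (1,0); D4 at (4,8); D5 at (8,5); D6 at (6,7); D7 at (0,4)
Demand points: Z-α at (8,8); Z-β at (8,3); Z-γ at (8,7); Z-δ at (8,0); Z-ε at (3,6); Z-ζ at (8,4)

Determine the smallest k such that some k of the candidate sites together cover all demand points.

Coverage sets (demand points within 4 of each site):
  D1: {Z-γ, Z-ε}
  D2: {Z-β, Z-δ, Z-ζ}
  D3: {}
  D4: {Z-α, Z-ε}
  D5: {Z-α, Z-β, Z-γ, Z-ζ}
  D6: {Z-α, Z-γ, Z-ε}
  D7: {}
No single site covers all 6 demand points.
But {D2, D6} covers everything, so the minimum is 2.

2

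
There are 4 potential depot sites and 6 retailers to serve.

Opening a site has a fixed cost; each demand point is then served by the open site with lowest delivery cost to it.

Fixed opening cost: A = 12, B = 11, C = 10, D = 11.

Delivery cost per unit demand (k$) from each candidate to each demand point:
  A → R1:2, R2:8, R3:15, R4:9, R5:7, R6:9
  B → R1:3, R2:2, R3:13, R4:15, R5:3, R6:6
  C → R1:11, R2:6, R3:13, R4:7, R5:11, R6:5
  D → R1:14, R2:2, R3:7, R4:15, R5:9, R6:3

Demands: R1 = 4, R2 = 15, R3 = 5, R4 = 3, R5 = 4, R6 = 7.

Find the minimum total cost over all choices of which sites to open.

Open {B, C, D}: assign each demand point to its cheapest open site.
  R1→B 4×3=12, R2→B 15×2=30, R3→D 5×7=35, R4→C 3×7=21, R5→B 4×3=12, R6→D 7×3=21
  delivery cost 131, fixed 32 → total 163.
Compare {A, B, D}: delivery cost 133 + fixed 34 = 167.
Compare {A, B, C, D}: delivery cost 127 + fixed 44 = 171.
Compare {A, D}: delivery cost 149 + fixed 23 = 172.
All other subsets cost ≥ 167. Minimum total cost: 163.

163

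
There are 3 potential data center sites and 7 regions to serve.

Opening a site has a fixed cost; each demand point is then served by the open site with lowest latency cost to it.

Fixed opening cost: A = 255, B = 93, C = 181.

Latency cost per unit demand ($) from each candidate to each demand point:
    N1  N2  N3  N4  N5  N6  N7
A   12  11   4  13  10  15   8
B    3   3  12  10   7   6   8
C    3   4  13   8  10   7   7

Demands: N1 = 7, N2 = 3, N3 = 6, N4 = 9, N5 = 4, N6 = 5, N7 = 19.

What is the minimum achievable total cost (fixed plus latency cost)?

Open {B}: assign each demand point to its cheapest open site.
  N1→B 7×3=21, N2→B 3×3=9, N3→B 6×12=72, N4→B 9×10=90, N5→B 4×7=28, N6→B 5×6=30, N7→B 19×8=152
  latency cost 402, fixed 93 → total 495.
Compare {C}: latency cost 391 + fixed 181 = 572.
Compare {B, C}: latency cost 365 + fixed 274 = 639.
Compare {A, B}: latency cost 354 + fixed 348 = 702.
All other subsets cost ≥ 572. Minimum total cost: 495.

495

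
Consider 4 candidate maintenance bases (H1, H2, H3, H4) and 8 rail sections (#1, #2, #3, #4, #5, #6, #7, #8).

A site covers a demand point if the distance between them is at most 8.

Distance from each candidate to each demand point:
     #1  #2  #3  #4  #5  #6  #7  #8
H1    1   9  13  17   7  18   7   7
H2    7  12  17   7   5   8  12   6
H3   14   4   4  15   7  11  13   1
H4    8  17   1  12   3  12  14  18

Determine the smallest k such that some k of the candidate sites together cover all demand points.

3

Coverage sets (demand points within 8 of each site):
  H1: {#1, #5, #7, #8}
  H2: {#1, #4, #5, #6, #8}
  H3: {#2, #3, #5, #8}
  H4: {#1, #3, #5}
No 2 sites suffice: every size-2 union leaves at least one demand point uncovered.
But {H1, H2, H3} covers everything, so the minimum is 3.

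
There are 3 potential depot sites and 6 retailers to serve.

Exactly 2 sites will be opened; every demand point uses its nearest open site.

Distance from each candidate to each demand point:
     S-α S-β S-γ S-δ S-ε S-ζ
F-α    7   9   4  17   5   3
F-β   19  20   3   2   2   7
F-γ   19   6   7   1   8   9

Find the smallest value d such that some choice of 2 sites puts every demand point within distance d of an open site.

Open {F-α, F-γ}.
  Farthest demand point is S-α at distance 7 (to F-α); all others are ≤ 7.
With {F-α, F-β} the worst case is 9.
With {F-β, F-γ} the worst case is 19.
No size-2 selection achieves below 7.

7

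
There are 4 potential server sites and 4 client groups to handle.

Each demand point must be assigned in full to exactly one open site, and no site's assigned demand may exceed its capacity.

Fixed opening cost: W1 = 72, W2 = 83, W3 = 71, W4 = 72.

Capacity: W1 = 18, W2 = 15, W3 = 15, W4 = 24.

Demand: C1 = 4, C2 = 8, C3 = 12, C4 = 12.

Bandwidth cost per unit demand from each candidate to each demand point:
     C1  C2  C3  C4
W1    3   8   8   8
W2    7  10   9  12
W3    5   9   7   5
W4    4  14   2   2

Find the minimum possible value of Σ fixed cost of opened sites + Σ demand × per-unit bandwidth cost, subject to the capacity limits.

268

Open {W1, W4}; cheapest assignment that respects the capacities:
  W1 (cap 18, load 12): C1, C2 — cost 4×3 + 8×8 = 76
  W4 (cap 24, load 24): C3, C4 — cost 12×2 + 12×2 = 48
  Shipping 124, fixed 144 → total 268.
  Any other capacity-feasible assignment to {W1, W4} ships for at least 124.
Compare {W3, W4}: its best feasible assignment gives total 283.
Compare {W2, W4}: its best feasible assignment gives total 311.
Every other set of open sites that can feasibly serve all demand totals ≥ 283 even under its best assignment. Minimum: 268.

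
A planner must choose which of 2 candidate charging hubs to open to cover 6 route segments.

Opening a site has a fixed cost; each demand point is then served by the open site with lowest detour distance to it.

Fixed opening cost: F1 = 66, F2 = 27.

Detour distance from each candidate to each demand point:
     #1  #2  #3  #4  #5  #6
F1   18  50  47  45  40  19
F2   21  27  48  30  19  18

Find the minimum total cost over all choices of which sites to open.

Open {F2}: assign each demand point to its cheapest open site.
  #1→F2 21, #2→F2 27, #3→F2 48, #4→F2 30, #5→F2 19, #6→F2 18
  detour distance 163, fixed 27 → total 190.
Compare {F1, F2}: detour distance 159 + fixed 93 = 252.
Compare {F1}: detour distance 219 + fixed 66 = 285.

190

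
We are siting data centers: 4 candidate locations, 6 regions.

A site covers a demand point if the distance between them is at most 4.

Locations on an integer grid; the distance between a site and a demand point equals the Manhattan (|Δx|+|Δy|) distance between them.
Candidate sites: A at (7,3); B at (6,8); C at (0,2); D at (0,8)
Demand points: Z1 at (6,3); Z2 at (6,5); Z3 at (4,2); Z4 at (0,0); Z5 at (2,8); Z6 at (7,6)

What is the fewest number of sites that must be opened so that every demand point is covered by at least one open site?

3

Coverage sets (demand points within 4 of each site):
  A: {Z1, Z2, Z3, Z6}
  B: {Z2, Z5, Z6}
  C: {Z3, Z4}
  D: {Z5}
No 2 sites suffice: every size-2 union leaves at least one demand point uncovered.
But {A, B, C} covers everything, so the minimum is 3.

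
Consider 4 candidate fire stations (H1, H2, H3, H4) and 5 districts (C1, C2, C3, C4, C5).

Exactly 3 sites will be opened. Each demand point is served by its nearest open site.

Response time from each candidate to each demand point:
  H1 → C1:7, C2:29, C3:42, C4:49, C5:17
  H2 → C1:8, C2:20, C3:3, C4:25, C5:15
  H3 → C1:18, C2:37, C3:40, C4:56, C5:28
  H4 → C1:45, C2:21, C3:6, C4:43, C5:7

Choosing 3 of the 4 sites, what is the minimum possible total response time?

Open {H1, H2, H4}.
  C1→H1 7, C2→H2 20, C3→H2 3, C4→H2 25, C5→H4 7  ⇒ total 62.
Compare {H2, H3, H4}: total 63.
Compare {H1, H2, H3}: total 70.
No size-3 selection does better; minimum is 62.

62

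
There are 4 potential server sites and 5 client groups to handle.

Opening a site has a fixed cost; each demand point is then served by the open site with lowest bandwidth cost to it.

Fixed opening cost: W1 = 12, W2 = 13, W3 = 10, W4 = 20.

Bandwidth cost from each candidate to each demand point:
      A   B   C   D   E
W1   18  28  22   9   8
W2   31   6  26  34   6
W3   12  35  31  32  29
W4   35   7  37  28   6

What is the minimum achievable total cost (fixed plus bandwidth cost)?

Open {W1, W2}: assign each demand point to its cheapest open site.
  A→W1 18, B→W2 6, C→W1 22, D→W1 9, E→W2 6
  bandwidth cost 61, fixed 25 → total 86.
Compare {W1, W2, W3}: bandwidth cost 55 + fixed 35 = 90.
Compare {W1, W4}: bandwidth cost 62 + fixed 32 = 94.
Compare {W1}: bandwidth cost 85 + fixed 12 = 97.
All other subsets cost ≥ 90. Minimum total cost: 86.

86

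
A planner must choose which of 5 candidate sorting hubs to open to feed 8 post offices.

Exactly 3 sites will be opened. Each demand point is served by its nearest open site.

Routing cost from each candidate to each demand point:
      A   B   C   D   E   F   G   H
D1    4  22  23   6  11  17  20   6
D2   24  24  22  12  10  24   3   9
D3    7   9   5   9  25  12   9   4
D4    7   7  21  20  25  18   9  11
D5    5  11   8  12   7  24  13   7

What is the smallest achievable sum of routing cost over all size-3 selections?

53

Open {D1, D2, D3}.
  A→D1 4, B→D3 9, C→D3 5, D→D1 6, E→D2 10, F→D3 12, G→D2 3, H→D3 4  ⇒ total 53.
Compare {D2, D3, D5}: total 54.
Compare {D1, D3, D5}: total 56.
No size-3 selection does better; minimum is 53.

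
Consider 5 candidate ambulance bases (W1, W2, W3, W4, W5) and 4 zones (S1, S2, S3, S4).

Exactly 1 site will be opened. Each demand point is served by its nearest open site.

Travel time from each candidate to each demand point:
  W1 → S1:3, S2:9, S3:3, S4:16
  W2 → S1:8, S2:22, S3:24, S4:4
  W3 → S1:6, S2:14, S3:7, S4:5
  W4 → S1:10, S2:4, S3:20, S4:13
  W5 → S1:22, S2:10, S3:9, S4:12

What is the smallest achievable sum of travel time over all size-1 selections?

Open {W1}.
  S1→W1 3, S2→W1 9, S3→W1 3, S4→W1 16  ⇒ total 31.
Compare {W3}: total 32.
Compare {W4}: total 47.
No size-1 selection does better; minimum is 31.

31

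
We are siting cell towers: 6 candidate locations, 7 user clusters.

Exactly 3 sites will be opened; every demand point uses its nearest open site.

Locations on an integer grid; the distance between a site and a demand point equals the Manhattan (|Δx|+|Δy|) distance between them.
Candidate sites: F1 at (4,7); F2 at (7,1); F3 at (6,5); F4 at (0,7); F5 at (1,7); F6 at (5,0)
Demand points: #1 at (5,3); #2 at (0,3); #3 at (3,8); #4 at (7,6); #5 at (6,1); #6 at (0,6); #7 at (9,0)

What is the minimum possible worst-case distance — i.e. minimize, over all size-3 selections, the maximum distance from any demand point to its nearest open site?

4

Open {F1, F2, F4}.
  Farthest demand point is #1 at distance 4 (to F2); all others are ≤ 4.
With {F1, F4, F6} the worst case is 4.
With {F2, F3, F4} the worst case is 4.
No size-3 selection achieves below 4.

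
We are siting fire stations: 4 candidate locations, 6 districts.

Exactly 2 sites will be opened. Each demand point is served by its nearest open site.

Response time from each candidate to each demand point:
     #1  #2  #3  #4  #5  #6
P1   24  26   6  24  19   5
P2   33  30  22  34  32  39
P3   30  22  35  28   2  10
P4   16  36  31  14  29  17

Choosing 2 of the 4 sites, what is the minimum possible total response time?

Open {P1, P3}.
  #1→P1 24, #2→P3 22, #3→P1 6, #4→P1 24, #5→P3 2, #6→P1 5  ⇒ total 83.
Compare {P1, P4}: total 86.
Compare {P3, P4}: total 95.
No size-2 selection does better; minimum is 83.

83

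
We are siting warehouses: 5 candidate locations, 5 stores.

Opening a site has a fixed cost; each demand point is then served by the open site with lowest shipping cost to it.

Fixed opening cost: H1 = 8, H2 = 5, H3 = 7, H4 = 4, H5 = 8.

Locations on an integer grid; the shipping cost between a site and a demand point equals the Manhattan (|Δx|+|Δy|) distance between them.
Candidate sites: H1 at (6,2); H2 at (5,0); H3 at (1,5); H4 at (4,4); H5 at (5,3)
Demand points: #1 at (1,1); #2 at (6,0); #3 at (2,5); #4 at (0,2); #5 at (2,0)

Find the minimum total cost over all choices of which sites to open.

Open {H2, H3}: assign each demand point to its cheapest open site.
  #1→H3 4, #2→H2 1, #3→H3 1, #4→H3 4, #5→H2 3
  shipping cost 13, fixed 12 → total 25.
Compare {H2, H4}: shipping cost 18 + fixed 9 = 27.
Compare {H2}: shipping cost 24 + fixed 5 = 29.
Compare {H2, H3, H4}: shipping cost 13 + fixed 16 = 29.
All other subsets cost ≥ 27. Minimum total cost: 25.

25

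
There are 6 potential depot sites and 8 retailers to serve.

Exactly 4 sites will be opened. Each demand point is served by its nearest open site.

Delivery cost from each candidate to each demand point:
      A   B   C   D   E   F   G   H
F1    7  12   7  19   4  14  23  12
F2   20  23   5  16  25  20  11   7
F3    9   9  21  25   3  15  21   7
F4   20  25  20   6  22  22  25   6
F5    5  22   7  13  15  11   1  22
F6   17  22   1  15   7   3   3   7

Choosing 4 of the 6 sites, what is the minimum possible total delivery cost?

34

Open {F3, F4, F5, F6}.
  A→F5 5, B→F3 9, C→F6 1, D→F4 6, E→F3 3, F→F6 3, G→F5 1, H→F4 6  ⇒ total 34.
Compare {F1, F3, F4, F6}: total 38.
Compare {F1, F4, F5, F6}: total 38.
No size-4 selection does better; minimum is 34.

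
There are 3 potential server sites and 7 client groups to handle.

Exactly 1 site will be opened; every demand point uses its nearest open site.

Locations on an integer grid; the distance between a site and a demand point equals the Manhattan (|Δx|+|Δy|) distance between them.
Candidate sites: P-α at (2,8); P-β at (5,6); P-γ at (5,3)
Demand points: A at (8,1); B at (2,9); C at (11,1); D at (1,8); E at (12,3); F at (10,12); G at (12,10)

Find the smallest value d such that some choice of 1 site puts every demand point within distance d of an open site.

11

Open {P-β}.
  Farthest demand point is C at distance 11 (to P-β); all others are ≤ 11.
With {P-γ} the worst case is 14.
With {P-α} the worst case is 16.
No size-1 selection achieves below 11.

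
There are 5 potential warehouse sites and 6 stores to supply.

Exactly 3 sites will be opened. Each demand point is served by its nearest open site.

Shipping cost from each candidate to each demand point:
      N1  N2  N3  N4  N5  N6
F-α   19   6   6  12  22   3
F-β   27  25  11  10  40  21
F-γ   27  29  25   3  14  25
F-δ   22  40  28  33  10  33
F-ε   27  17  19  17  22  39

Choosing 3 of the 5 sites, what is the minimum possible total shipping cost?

47

Open {F-α, F-γ, F-δ}.
  N1→F-α 19, N2→F-α 6, N3→F-α 6, N4→F-γ 3, N5→F-δ 10, N6→F-α 3  ⇒ total 47.
Compare {F-α, F-β, F-γ}: total 51.
Compare {F-α, F-γ, F-ε}: total 51.
No size-3 selection does better; minimum is 47.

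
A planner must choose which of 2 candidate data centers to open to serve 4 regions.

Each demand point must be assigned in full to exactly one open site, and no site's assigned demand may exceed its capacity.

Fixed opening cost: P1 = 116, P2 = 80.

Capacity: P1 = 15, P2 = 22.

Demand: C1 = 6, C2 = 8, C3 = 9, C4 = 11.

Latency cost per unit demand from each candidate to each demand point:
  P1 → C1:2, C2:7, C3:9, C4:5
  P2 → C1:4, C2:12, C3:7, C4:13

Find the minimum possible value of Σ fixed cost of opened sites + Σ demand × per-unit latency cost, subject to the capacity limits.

470

Open {P1, P2}; cheapest assignment that respects the capacities:
  P1 (cap 15, load 14): C1, C2 — cost 6×2 + 8×7 = 68
  P2 (cap 22, load 20): C3, C4 — cost 9×7 + 11×13 = 206
  Shipping 274, fixed 196 → total 470.
  Any other capacity-feasible assignment to {P1, P2} ships for at least 274.
Total demand is 34 and no other set of sites has combined capacity ≥ 34, so {P1, P2} is the only feasible choice of open sites. Minimum: 470.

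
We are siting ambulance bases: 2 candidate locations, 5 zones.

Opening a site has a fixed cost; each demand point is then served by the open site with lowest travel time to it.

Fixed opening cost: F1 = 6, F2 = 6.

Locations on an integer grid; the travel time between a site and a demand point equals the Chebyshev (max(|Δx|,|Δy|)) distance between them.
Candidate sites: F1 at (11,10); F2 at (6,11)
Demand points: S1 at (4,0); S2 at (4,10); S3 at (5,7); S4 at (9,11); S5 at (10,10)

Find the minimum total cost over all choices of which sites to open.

30

Open {F2}: assign each demand point to its cheapest open site.
  S1→F2 11, S2→F2 2, S3→F2 4, S4→F2 3, S5→F2 4
  travel time 24, fixed 6 → total 30.
Compare {F1, F2}: travel time 19 + fixed 12 = 31.
Compare {F1}: travel time 26 + fixed 6 = 32.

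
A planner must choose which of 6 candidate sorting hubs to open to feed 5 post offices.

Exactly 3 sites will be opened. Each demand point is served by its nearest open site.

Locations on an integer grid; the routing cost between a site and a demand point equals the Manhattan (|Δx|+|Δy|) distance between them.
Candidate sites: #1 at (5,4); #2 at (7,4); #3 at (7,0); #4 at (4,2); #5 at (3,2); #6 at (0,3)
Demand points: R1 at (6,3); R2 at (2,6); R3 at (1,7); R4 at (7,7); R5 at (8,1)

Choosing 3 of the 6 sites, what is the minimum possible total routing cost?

Open {#2, #3, #6}.
  R1→#2 2, R2→#6 5, R3→#6 5, R4→#2 3, R5→#3 2  ⇒ total 17.
Compare {#1, #2, #3}: total 19.
Compare {#1, #2, #6}: total 19.
No size-3 selection does better; minimum is 17.

17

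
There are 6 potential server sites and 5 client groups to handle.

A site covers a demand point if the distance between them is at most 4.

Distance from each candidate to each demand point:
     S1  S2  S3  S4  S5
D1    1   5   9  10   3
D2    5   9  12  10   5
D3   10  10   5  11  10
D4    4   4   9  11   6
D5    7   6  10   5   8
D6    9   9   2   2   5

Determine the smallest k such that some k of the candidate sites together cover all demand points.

3

Coverage sets (demand points within 4 of each site):
  D1: {S1, S5}
  D2: {}
  D3: {}
  D4: {S1, S2}
  D5: {}
  D6: {S3, S4}
No 2 sites suffice: every size-2 union leaves at least one demand point uncovered.
But {D1, D4, D6} covers everything, so the minimum is 3.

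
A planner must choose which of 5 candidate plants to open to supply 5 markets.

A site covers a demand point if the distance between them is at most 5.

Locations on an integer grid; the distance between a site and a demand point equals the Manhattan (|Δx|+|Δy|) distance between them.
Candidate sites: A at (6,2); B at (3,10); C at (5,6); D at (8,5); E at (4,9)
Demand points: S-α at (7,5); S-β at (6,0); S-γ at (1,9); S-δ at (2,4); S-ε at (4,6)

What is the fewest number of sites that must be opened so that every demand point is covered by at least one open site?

Coverage sets (demand points within 5 of each site):
  A: {S-α, S-β}
  B: {S-γ, S-ε}
  C: {S-α, S-δ, S-ε}
  D: {S-α, S-ε}
  E: {S-γ, S-ε}
No 2 sites suffice: every size-2 union leaves at least one demand point uncovered.
But {A, B, C} covers everything, so the minimum is 3.

3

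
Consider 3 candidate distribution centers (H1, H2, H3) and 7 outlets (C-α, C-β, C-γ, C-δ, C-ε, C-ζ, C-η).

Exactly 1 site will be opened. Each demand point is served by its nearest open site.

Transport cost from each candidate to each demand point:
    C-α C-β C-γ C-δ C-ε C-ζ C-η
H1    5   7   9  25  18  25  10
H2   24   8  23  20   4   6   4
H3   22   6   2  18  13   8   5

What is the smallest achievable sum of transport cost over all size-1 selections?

74

Open {H3}.
  C-α→H3 22, C-β→H3 6, C-γ→H3 2, C-δ→H3 18, C-ε→H3 13, C-ζ→H3 8, C-η→H3 5  ⇒ total 74.
Compare {H2}: total 89.
Compare {H1}: total 99.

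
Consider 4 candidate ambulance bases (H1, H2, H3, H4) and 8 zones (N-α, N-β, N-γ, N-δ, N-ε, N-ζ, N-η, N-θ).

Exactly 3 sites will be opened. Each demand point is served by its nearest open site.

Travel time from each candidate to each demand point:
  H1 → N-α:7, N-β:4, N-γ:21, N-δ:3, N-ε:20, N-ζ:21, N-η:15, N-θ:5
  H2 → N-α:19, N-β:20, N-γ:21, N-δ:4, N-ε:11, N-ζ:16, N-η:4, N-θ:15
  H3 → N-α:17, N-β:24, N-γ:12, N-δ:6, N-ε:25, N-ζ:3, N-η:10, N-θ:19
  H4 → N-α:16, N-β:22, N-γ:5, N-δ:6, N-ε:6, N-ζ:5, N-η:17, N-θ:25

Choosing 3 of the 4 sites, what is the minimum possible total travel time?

Open {H1, H2, H4}.
  N-α→H1 7, N-β→H1 4, N-γ→H4 5, N-δ→H1 3, N-ε→H4 6, N-ζ→H4 5, N-η→H2 4, N-θ→H1 5  ⇒ total 39.
Compare {H1, H3, H4}: total 43.
Compare {H1, H2, H3}: total 49.
No size-3 selection does better; minimum is 39.

39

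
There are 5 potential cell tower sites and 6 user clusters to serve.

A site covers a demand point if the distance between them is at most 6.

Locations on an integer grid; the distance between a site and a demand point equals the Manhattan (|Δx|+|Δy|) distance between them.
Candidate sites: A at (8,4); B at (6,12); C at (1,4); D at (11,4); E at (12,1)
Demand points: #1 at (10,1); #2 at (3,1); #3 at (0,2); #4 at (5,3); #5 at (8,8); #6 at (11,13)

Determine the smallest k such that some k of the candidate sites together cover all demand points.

3

Coverage sets (demand points within 6 of each site):
  A: {#1, #4, #5}
  B: {#5, #6}
  C: {#2, #3, #4}
  D: {#1}
  E: {#1}
No 2 sites suffice: every size-2 union leaves at least one demand point uncovered.
But {A, B, C} covers everything, so the minimum is 3.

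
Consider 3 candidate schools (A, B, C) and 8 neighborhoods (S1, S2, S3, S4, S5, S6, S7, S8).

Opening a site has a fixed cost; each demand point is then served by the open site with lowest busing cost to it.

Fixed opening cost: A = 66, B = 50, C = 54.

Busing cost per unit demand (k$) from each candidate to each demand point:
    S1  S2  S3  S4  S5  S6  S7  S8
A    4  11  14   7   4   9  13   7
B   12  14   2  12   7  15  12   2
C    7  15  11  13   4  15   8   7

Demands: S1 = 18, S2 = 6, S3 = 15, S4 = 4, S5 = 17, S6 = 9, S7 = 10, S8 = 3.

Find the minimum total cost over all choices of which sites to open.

587

Open {A, B}: assign each demand point to its cheapest open site.
  S1→A 18×4=72, S2→A 6×11=66, S3→B 15×2=30, S4→A 4×7=28, S5→A 17×4=68, S6→A 9×9=81, S7→B 10×12=120, S8→B 3×2=6
  busing cost 471, fixed 116 → total 587.
Compare {A, B, C}: busing cost 431 + fixed 170 = 601.
Compare {B, C}: busing cost 577 + fixed 104 = 681.
Compare {A, C}: busing cost 581 + fixed 120 = 701.
All other subsets cost ≥ 601. Minimum total cost: 587.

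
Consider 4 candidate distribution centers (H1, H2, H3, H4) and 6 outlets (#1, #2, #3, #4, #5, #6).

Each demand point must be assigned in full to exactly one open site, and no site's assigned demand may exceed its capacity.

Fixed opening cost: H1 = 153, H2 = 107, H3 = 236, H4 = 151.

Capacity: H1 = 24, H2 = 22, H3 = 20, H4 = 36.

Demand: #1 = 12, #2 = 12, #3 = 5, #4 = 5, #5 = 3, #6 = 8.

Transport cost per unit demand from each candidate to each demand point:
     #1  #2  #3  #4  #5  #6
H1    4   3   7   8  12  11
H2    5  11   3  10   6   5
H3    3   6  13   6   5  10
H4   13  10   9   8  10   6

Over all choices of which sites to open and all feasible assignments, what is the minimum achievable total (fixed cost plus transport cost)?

467

Open {H1, H2}; cheapest assignment that respects the capacities:
  H1 (cap 24, load 24): #1, #2 — cost 12×4 + 12×3 = 84
  H2 (cap 22, load 21): #3, #4, #5, #6 — cost 5×3 + 5×10 + 3×6 + 8×5 = 123
  Shipping 207, fixed 260 → total 467.
  Any other capacity-feasible assignment to {H1, H2} ships for at least 207.
Compare {H1, H4}: its best feasible assignment gives total 551.
Compare {H2, H4}: its best feasible assignment gives total 559.
Every other set of open sites that can feasibly serve all demand totals ≥ 551 even under its best assignment. Minimum: 467.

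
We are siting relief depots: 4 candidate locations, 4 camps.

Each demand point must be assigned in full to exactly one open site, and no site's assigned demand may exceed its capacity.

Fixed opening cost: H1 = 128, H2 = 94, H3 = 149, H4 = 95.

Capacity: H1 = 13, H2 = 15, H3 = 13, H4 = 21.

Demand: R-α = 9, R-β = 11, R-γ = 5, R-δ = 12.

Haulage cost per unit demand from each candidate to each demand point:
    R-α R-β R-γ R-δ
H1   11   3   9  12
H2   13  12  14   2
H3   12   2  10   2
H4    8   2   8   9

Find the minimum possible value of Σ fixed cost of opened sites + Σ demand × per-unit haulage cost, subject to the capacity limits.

480

Open {H1, H2, H4}; cheapest assignment that respects the capacities:
  H1 (cap 13, load 5): R-γ — cost 5×9 = 45
  H2 (cap 15, load 12): R-δ — cost 12×2 = 24
  H4 (cap 21, load 20): R-α, R-β — cost 9×8 + 11×2 = 94
  Shipping 163, fixed 317 → total 480.
  Any other capacity-feasible assignment to {H1, H2, H4} ships for at least 163.
Compare {H2, H3, H4}: its best feasible assignment gives total 496.
Compare {H1, H3, H4}: its best feasible assignment gives total 535.
Every other set of open sites that can feasibly serve all demand totals ≥ 496 even under its best assignment. Minimum: 480.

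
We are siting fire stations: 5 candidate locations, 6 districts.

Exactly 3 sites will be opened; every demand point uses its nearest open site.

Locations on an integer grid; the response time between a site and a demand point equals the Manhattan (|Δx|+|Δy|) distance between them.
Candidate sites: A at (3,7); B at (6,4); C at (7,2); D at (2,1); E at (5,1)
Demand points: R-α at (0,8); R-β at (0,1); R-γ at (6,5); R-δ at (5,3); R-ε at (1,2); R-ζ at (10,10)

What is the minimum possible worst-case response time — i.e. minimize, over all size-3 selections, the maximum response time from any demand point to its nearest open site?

10

Open {A, B, C}.
  Farthest demand point is R-ζ at response time 10 (to A); all others are ≤ 10.
With {A, B, D} the worst case is 10.
With {A, B, E} the worst case is 10.
No size-3 selection achieves below 10.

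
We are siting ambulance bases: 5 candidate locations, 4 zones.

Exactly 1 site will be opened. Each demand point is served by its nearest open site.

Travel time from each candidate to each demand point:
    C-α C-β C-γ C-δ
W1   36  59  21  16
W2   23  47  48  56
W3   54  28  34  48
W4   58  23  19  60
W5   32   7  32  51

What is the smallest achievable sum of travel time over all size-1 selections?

Open {W5}.
  C-α→W5 32, C-β→W5 7, C-γ→W5 32, C-δ→W5 51  ⇒ total 122.
Compare {W1}: total 132.
Compare {W4}: total 160.
No size-1 selection does better; minimum is 122.

122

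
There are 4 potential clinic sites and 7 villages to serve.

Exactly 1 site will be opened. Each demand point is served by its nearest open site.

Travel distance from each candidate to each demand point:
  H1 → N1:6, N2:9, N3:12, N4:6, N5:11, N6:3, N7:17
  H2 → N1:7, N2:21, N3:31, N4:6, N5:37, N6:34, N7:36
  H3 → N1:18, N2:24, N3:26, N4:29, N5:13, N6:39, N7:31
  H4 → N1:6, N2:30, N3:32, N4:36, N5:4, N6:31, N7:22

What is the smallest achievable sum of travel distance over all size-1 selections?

64

Open {H1}.
  N1→H1 6, N2→H1 9, N3→H1 12, N4→H1 6, N5→H1 11, N6→H1 3, N7→H1 17  ⇒ total 64.
Compare {H4}: total 161.
Compare {H2}: total 172.
No size-1 selection does better; minimum is 64.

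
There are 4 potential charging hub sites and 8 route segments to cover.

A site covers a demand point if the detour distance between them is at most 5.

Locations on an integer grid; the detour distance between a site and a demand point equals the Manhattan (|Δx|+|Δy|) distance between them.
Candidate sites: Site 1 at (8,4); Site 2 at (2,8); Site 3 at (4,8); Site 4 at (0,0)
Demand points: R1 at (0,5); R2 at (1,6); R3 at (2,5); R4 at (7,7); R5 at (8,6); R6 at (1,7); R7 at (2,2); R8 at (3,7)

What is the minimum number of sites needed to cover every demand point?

Coverage sets (demand points within 5 of each site):
  Site 1: {R4, R5}
  Site 2: {R1, R2, R3, R6, R8}
  Site 3: {R2, R3, R4, R6, R8}
  Site 4: {R1, R7}
No 2 sites suffice: every size-2 union leaves at least one demand point uncovered.
But {Site 1, Site 2, Site 4} covers everything, so the minimum is 3.

3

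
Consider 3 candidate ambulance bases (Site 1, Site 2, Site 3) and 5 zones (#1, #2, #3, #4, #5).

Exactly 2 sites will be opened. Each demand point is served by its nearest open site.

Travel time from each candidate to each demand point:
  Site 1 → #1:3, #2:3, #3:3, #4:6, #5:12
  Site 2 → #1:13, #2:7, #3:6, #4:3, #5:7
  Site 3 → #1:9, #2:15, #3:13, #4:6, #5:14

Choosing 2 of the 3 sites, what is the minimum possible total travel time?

Open {Site 1, Site 2}.
  #1→Site 1 3, #2→Site 1 3, #3→Site 1 3, #4→Site 2 3, #5→Site 2 7  ⇒ total 19.
Compare {Site 1, Site 3}: total 27.
Compare {Site 2, Site 3}: total 32.

19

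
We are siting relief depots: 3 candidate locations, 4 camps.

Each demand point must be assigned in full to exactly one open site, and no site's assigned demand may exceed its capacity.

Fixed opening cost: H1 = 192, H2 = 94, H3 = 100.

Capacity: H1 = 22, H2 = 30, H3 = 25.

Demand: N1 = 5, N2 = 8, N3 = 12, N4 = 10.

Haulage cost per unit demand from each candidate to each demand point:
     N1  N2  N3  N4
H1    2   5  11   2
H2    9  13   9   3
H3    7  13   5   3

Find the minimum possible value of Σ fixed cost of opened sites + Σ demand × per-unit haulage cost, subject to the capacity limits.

423

Open {H2, H3}; cheapest assignment that respects the capacities:
  H2 (cap 30, load 18): N2, N4 — cost 8×13 + 10×3 = 134
  H3 (cap 25, load 17): N1, N3 — cost 5×7 + 12×5 = 95
  Shipping 229, fixed 194 → total 423.
  Any other capacity-feasible assignment to {H2, H3} ships for at least 229.
Compare {H1, H3}: its best feasible assignment gives total 432.
Compare {H1, H2}: its best feasible assignment gives total 474.
Every other set of open sites that can feasibly serve all demand totals ≥ 432 even under its best assignment. Minimum: 423.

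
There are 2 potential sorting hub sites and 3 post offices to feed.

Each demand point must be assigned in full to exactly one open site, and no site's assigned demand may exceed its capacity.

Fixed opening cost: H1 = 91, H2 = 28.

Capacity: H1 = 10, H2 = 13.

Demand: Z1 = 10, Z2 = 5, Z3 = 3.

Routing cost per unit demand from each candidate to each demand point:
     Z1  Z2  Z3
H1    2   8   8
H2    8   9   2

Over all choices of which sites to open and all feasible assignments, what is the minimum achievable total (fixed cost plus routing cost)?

Open {H1, H2}; cheapest assignment that respects the capacities:
  H1 (cap 10, load 10): Z1 — cost 10×2 = 20
  H2 (cap 13, load 8): Z2, Z3 — cost 5×9 + 3×2 = 51
  Shipping 71, fixed 119 → total 190.
  Any other capacity-feasible assignment to {H1, H2} ships for at least 71.
Total demand is 18 and no other set of sites has combined capacity ≥ 18, so {H1, H2} is the only feasible choice of open sites. Minimum: 190.

190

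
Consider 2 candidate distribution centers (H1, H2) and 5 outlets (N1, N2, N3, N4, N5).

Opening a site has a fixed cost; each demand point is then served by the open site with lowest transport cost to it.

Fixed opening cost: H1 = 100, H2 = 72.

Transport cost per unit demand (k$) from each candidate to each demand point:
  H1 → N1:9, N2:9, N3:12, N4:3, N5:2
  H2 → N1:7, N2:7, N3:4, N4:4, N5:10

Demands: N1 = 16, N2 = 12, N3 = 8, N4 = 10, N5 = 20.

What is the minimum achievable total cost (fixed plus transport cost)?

470

Open {H1, H2}: assign each demand point to its cheapest open site.
  N1→H2 16×7=112, N2→H2 12×7=84, N3→H2 8×4=32, N4→H1 10×3=30, N5→H1 20×2=40
  transport cost 298, fixed 172 → total 470.
Compare {H1}: transport cost 418 + fixed 100 = 518.
Compare {H2}: transport cost 468 + fixed 72 = 540.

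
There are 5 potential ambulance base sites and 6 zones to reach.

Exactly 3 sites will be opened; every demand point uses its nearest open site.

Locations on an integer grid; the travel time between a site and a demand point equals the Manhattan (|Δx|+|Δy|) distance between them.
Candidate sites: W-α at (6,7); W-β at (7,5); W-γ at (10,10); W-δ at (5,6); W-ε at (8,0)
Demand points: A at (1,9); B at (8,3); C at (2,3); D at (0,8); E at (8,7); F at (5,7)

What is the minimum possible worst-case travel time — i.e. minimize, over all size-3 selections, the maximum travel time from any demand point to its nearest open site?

Open {W-α, W-β, W-γ}.
  Farthest demand point is A at travel time 7 (to W-α); all others are ≤ 7.
With {W-α, W-β, W-δ} the worst case is 7.
With {W-α, W-β, W-ε} the worst case is 7.
No size-3 selection achieves below 7.

7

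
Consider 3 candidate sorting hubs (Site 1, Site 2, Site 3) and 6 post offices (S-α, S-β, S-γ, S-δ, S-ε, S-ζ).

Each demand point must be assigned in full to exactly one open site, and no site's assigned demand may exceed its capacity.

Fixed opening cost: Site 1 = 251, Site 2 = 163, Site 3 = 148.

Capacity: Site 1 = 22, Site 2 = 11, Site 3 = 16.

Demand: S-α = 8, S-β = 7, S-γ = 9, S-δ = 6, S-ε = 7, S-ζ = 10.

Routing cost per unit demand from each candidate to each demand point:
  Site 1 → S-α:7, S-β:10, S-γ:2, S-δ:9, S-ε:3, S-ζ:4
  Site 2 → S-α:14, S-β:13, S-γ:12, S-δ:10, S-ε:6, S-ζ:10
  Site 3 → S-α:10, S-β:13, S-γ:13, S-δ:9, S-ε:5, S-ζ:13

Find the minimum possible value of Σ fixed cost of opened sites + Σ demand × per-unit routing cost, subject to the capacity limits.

919

Open {Site 1, Site 2, Site 3}; cheapest assignment that respects the capacities:
  Site 1 (cap 22, load 22): S-β, S-γ, S-δ — cost 7×10 + 9×2 + 6×9 = 142
  Site 2 (cap 11, load 10): S-ζ — cost 10×10 = 100
  Site 3 (cap 16, load 15): S-α, S-ε — cost 8×10 + 7×5 = 115
  Shipping 357, fixed 562 → total 919.
  Any other capacity-feasible assignment to {Site 1, Site 2, Site 3} ships for at least 357.
Total demand is 47 and no other set of sites has combined capacity ≥ 47, so {Site 1, Site 2, Site 3} is the only feasible choice of open sites. Minimum: 919.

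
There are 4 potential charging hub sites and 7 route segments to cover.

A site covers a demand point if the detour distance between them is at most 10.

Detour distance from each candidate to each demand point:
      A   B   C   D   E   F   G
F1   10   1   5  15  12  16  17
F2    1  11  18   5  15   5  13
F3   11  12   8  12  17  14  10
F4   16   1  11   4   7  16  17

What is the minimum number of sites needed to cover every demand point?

3

Coverage sets (demand points within 10 of each site):
  F1: {A, B, C}
  F2: {A, D, F}
  F3: {C, G}
  F4: {B, D, E}
No 2 sites suffice: every size-2 union leaves at least one demand point uncovered.
But {F2, F3, F4} covers everything, so the minimum is 3.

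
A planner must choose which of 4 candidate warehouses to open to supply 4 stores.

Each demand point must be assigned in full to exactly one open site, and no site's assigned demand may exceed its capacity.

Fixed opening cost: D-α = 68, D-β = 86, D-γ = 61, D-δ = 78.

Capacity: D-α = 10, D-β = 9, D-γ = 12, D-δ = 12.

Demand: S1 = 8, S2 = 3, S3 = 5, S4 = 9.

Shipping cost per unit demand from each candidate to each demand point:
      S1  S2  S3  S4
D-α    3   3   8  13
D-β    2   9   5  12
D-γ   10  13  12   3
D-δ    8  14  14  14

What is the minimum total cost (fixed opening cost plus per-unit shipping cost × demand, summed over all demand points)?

307

Open {D-α, D-β, D-γ}; cheapest assignment that respects the capacities:
  D-α (cap 10, load 8): S2, S3 — cost 3×3 + 5×8 = 49
  D-β (cap 9, load 8): S1 — cost 8×2 = 16
  D-γ (cap 12, load 9): S4 — cost 9×3 = 27
  Shipping 92, fixed 215 → total 307.
  Any other capacity-feasible assignment to {D-α, D-β, D-γ} ships for at least 92.
Compare {D-α, D-γ, D-δ}: its best feasible assignment gives total 347.
Compare {D-β, D-γ, D-δ}: its best feasible assignment gives total 368.
Every other set of open sites that can feasibly serve all demand totals ≥ 347 even under its best assignment. Minimum: 307.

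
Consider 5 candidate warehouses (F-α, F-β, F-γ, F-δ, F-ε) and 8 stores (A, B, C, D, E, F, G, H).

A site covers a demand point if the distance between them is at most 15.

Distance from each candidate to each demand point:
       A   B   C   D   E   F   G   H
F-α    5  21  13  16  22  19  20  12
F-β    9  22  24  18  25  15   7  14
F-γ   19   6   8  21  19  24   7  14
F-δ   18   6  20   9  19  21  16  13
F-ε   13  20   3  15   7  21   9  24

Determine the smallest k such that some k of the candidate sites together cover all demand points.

Coverage sets (demand points within 15 of each site):
  F-α: {A, C, H}
  F-β: {A, F, G, H}
  F-γ: {B, C, G, H}
  F-δ: {B, D, H}
  F-ε: {A, C, D, E, G}
No 2 sites suffice: every size-2 union leaves at least one demand point uncovered.
But {F-β, F-γ, F-ε} covers everything, so the minimum is 3.

3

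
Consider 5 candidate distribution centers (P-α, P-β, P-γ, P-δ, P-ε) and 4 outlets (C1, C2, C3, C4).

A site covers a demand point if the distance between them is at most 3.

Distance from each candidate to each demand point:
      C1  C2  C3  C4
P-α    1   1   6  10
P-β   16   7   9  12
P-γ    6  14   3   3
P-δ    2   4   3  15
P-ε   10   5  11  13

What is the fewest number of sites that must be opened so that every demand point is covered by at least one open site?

2

Coverage sets (demand points within 3 of each site):
  P-α: {C1, C2}
  P-β: {}
  P-γ: {C3, C4}
  P-δ: {C1, C3}
  P-ε: {}
No single site covers all 4 demand points.
But {P-α, P-γ} covers everything, so the minimum is 2.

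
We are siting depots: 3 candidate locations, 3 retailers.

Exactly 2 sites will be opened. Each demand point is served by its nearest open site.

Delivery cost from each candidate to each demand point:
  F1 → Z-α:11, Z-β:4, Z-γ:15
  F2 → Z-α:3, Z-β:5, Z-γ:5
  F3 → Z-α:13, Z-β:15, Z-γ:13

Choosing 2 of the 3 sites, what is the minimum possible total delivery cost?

12

Open {F1, F2}.
  Z-α→F2 3, Z-β→F1 4, Z-γ→F2 5  ⇒ total 12.
Compare {F2, F3}: total 13.
Compare {F1, F3}: total 28.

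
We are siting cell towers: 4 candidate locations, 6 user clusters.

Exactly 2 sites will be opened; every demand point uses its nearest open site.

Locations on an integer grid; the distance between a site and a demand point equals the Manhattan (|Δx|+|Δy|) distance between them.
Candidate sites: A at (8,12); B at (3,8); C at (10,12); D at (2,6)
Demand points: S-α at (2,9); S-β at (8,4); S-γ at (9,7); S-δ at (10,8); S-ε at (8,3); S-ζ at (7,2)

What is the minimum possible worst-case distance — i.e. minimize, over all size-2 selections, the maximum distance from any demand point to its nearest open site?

9

Open {A, D}.
  Farthest demand point is S-ε at distance 9 (to A); all others are ≤ 9.
With {B, D} the worst case is 9.
With {C, D} the worst case is 9.
No size-2 selection achieves below 9.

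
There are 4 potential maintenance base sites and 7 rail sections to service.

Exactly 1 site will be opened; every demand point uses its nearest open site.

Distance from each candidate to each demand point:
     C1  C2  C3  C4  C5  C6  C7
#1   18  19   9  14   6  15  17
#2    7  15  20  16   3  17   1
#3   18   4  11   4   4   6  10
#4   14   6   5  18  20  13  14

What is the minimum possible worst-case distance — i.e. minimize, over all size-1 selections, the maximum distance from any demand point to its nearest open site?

Open {#3}.
  Farthest demand point is C1 at distance 18 (to #3); all others are ≤ 18.
With {#1} the worst case is 19.
With {#2} the worst case is 20.
No size-1 selection achieves below 18.

18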